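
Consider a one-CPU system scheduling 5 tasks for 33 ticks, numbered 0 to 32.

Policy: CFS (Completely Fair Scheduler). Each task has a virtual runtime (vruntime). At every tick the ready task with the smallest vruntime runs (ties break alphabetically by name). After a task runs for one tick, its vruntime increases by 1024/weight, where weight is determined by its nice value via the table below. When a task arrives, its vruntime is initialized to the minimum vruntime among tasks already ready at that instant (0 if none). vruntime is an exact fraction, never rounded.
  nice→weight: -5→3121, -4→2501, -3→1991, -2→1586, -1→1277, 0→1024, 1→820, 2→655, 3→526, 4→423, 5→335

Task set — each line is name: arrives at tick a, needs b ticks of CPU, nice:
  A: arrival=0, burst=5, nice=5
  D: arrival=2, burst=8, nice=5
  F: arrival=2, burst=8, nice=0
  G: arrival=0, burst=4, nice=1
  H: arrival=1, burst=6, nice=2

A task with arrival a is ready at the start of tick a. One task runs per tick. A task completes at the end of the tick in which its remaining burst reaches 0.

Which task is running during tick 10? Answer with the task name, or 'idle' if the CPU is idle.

t=0: vr[A=0 G=0] → run A
t=1: vr[A=1024/335 G=0 H=0] → run G
t=2: vr[A=1024/335 D=0 F=0 G=256/205 H=0] → run D
t=3: vr[A=1024/335 D=1024/335 F=0 G=256/205 H=0] → run F
t=4: vr[A=1024/335 D=1024/335 F=1 G=256/205 H=0] → run H
t=5: vr[A=1024/335 D=1024/335 F=1 G=256/205 H=1024/655] → run F
t=6: vr[A=1024/335 D=1024/335 F=2 G=256/205 H=1024/655] → run G
t=7: vr[A=1024/335 D=1024/335 F=2 G=512/205 H=1024/655] → run H
t=8: vr[A=1024/335 D=1024/335 F=2 G=512/205 H=2048/655] → run F
t=9: vr[A=1024/335 D=1024/335 F=3 G=512/205 H=2048/655] → run G
t=10: vr[A=1024/335 D=1024/335 F=3 G=768/205 H=2048/655] → run F
t=11: vr[A=1024/335 D=1024/335 F=4 G=768/205 H=2048/655] → run A
t=12: vr[A=2048/335 D=1024/335 F=4 G=768/205 H=2048/655] → run D
t=13: vr[A=2048/335 D=2048/335 F=4 G=768/205 H=2048/655] → run H
t=14: vr[A=2048/335 D=2048/335 F=4 G=768/205 H=3072/655] → run G
t=15: vr[A=2048/335 D=2048/335 F=4 H=3072/655] → run F
t=16: vr[A=2048/335 D=2048/335 F=5 H=3072/655] → run H
t=17: vr[A=2048/335 D=2048/335 F=5 H=4096/655] → run F
t=18: vr[A=2048/335 D=2048/335 F=6 H=4096/655] → run F
t=19: vr[A=2048/335 D=2048/335 F=7 H=4096/655] → run A
t=20: vr[A=3072/335 D=2048/335 F=7 H=4096/655] → run D
t=21: vr[A=3072/335 D=3072/335 F=7 H=4096/655] → run H
t=22: vr[A=3072/335 D=3072/335 F=7 H=1024/131] → run F
t=23: vr[A=3072/335 D=3072/335 H=1024/131] → run H
t=24: vr[A=3072/335 D=3072/335] → run A
t=25: vr[A=4096/335 D=3072/335] → run D
t=26: vr[A=4096/335 D=4096/335] → run A
t=27: vr[D=4096/335] → run D
t=28: vr[D=1024/67] → run D
t=29: vr[D=6144/335] → run D
t=30: vr[D=7168/335] → run D
t=31: (idle)
t=32: (idle)

running at tick 10 = F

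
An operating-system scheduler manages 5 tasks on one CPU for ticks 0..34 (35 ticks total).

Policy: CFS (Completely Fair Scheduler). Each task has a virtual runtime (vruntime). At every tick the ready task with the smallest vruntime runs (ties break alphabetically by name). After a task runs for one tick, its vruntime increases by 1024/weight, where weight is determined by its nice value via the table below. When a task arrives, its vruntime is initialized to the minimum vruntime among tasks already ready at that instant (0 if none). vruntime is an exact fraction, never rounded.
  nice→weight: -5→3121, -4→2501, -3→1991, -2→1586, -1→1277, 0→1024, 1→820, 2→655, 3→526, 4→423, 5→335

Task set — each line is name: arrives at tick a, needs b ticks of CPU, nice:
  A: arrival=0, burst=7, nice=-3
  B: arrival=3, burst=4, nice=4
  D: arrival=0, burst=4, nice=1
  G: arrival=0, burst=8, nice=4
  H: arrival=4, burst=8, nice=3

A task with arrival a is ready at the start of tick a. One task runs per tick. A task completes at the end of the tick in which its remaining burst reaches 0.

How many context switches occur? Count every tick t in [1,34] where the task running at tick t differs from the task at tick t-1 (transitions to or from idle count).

t=0: vr[A=0 D=0 G=0] → run A
t=1: vr[A=1024/1991 D=0 G=0] → run D
t=2: vr[A=1024/1991 D=256/205 G=0] → run G
t=3: vr[A=1024/1991 B=1024/1991 D=256/205 G=1024/423] → run A
t=4: vr[A=2048/1991 B=1024/1991 D=256/205 G=1024/423 H=1024/1991] → run B
t=5: vr[A=2048/1991 B=2471936/842193 D=256/205 G=1024/423 H=1024/1991] → run H
t=6: vr[A=2048/1991 B=2471936/842193 D=256/205 G=1024/423 H=1288704/523633] → run A
t=7: vr[A=3072/1991 B=2471936/842193 D=256/205 G=1024/423 H=1288704/523633] → run D
t=8: vr[A=3072/1991 B=2471936/842193 D=512/205 G=1024/423 H=1288704/523633] → run A
t=9: vr[A=4096/1991 B=2471936/842193 D=512/205 G=1024/423 H=1288704/523633] → run A
t=10: vr[A=5120/1991 B=2471936/842193 D=512/205 G=1024/423 H=1288704/523633] → run G
t=11: vr[A=5120/1991 B=2471936/842193 D=512/205 G=2048/423 H=1288704/523633] → run H
t=12: vr[A=5120/1991 B=2471936/842193 D=512/205 G=2048/423 H=2308096/523633] → run D
t=13: vr[A=5120/1991 B=2471936/842193 D=768/205 G=2048/423 H=2308096/523633] → run A
t=14: vr[A=6144/1991 B=2471936/842193 D=768/205 G=2048/423 H=2308096/523633] → run B
t=15: vr[A=6144/1991 B=4510720/842193 D=768/205 G=2048/423 H=2308096/523633] → run A
t=16: vr[B=4510720/842193 D=768/205 G=2048/423 H=2308096/523633] → run D
t=17: vr[B=4510720/842193 G=2048/423 H=2308096/523633] → run H
t=18: vr[B=4510720/842193 G=2048/423 H=3327488/523633] → run G
t=19: vr[B=4510720/842193 G=1024/141 H=3327488/523633] → run B
t=20: vr[B=2183168/280731 G=1024/141 H=3327488/523633] → run H
t=21: vr[B=2183168/280731 G=1024/141 H=4346880/523633] → run G
t=22: vr[B=2183168/280731 G=4096/423 H=4346880/523633] → run B
t=23: vr[G=4096/423 H=4346880/523633] → run H
t=24: vr[G=4096/423 H=5366272/523633] → run G
t=25: vr[G=5120/423 H=5366272/523633] → run H
t=26: vr[G=5120/423 H=6385664/523633] → run G
t=27: vr[G=2048/141 H=6385664/523633] → run H
t=28: vr[G=2048/141 H=7405056/523633] → run H
t=29: vr[G=2048/141] → run G
t=30: vr[G=7168/423] → run G
t=31: (idle)
t=32: (idle)
t=33: (idle)
t=34: (idle)

context switches = 28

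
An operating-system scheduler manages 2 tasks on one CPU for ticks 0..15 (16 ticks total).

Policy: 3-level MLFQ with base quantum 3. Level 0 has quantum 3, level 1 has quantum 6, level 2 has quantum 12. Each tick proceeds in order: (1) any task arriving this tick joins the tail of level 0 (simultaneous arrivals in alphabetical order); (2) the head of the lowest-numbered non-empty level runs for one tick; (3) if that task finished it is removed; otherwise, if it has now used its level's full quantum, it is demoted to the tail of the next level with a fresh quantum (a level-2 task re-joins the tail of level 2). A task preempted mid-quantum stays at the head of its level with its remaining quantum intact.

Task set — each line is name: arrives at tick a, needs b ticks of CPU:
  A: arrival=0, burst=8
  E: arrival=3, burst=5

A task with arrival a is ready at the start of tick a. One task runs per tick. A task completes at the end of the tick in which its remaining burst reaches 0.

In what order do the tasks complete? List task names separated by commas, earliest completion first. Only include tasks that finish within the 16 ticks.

t=0: L0/L1/L2 = A/-/- → run A
t=1: L0/L1/L2 = A/-/- → run A
t=2: L0/L1/L2 = A/-/- → run A
t=3: L0/L1/L2 = E/A/- → run E
t=4: L0/L1/L2 = E/A/- → run E
t=5: L0/L1/L2 = E/A/- → run E
t=6: L0/L1/L2 = -/AE/- → run A
t=7: L0/L1/L2 = -/AE/- → run A
t=8: L0/L1/L2 = -/AE/- → run A
t=9: L0/L1/L2 = -/AE/- → run A
t=10: L0/L1/L2 = -/AE/- → run A
t=11: L0/L1/L2 = -/E/- → run E
t=12: L0/L1/L2 = -/E/- → run E
t=13: (idle)
t=14: (idle)
t=15: (idle)

completion order = A, E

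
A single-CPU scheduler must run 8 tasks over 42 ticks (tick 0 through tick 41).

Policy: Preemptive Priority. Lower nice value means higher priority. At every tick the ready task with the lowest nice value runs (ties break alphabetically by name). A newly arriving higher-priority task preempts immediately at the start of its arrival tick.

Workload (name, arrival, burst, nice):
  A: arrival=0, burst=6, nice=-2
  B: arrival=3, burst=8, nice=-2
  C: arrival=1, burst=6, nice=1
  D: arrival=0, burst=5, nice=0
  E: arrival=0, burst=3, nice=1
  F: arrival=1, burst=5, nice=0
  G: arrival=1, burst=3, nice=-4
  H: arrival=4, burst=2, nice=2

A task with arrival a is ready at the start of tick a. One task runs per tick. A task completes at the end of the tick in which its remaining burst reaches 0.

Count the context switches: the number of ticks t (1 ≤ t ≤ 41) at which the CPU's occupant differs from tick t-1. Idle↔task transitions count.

t=0: ready={A,D,E} → run A
t=1: ready={A,C,D,E,F,G} → run G
t=2: ready={A,C,D,E,F,G} → run G
t=3: ready={A,B,C,D,E,F,G} → run G
t=4: ready={A,B,C,D,E,F,H} → run A
t=5: ready={A,B,C,D,E,F,H} → run A
t=6: ready={A,B,C,D,E,F,H} → run A
t=7: ready={A,B,C,D,E,F,H} → run A
t=8: ready={A,B,C,D,E,F,H} → run A
t=9: ready={B,C,D,E,F,H} → run B
t=10: ready={B,C,D,E,F,H} → run B
t=11: ready={B,C,D,E,F,H} → run B
t=12: ready={B,C,D,E,F,H} → run B
t=13: ready={B,C,D,E,F,H} → run B
t=14: ready={B,C,D,E,F,H} → run B
t=15: ready={B,C,D,E,F,H} → run B
t=16: ready={B,C,D,E,F,H} → run B
t=17: ready={C,D,E,F,H} → run D
t=18: ready={C,D,E,F,H} → run D
t=19: ready={C,D,E,F,H} → run D
t=20: ready={C,D,E,F,H} → run D
t=21: ready={C,D,E,F,H} → run D
t=22: ready={C,E,F,H} → run F
t=23: ready={C,E,F,H} → run F
t=24: ready={C,E,F,H} → run F
t=25: ready={C,E,F,H} → run F
t=26: ready={C,E,F,H} → run F
t=27: ready={C,E,H} → run C
t=28: ready={C,E,H} → run C
t=29: ready={C,E,H} → run C
t=30: ready={C,E,H} → run C
t=31: ready={C,E,H} → run C
t=32: ready={C,E,H} → run C
t=33: ready={E,H} → run E
t=34: ready={E,H} → run E
t=35: ready={E,H} → run E
t=36: ready={H} → run H
t=37: ready={H} → run H
t=38: (idle)
t=39: (idle)
t=40: (idle)
t=41: (idle)

context switches = 9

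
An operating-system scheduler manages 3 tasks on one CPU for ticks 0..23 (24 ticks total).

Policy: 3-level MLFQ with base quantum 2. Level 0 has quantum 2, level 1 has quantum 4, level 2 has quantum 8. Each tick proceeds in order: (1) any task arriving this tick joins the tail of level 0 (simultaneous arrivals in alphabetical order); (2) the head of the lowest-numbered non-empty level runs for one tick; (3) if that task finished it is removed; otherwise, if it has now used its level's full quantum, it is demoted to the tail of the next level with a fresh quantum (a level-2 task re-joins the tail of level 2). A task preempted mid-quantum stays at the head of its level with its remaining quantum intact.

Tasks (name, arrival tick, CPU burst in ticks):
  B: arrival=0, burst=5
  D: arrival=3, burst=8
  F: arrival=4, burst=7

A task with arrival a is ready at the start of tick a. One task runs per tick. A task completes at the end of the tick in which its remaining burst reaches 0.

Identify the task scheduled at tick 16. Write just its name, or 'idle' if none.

running at tick 16 = F

t=0: L0/L1/L2 = B/-/- → run B
t=1: L0/L1/L2 = B/-/- → run B
t=2: L0/L1/L2 = -/B/- → run B
t=3: L0/L1/L2 = D/B/- → run D
t=4: L0/L1/L2 = DF/B/- → run D
t=5: L0/L1/L2 = F/BD/- → run F
t=6: L0/L1/L2 = F/BD/- → run F
t=7: L0/L1/L2 = -/BDF/- → run B
t=8: L0/L1/L2 = -/BDF/- → run B
t=9: L0/L1/L2 = -/DF/- → run D
t=10: L0/L1/L2 = -/DF/- → run D
t=11: L0/L1/L2 = -/DF/- → run D
t=12: L0/L1/L2 = -/DF/- → run D
t=13: L0/L1/L2 = -/F/D → run F
t=14: L0/L1/L2 = -/F/D → run F
t=15: L0/L1/L2 = -/F/D → run F
t=16: L0/L1/L2 = -/F/D → run F
t=17: L0/L1/L2 = -/-/DF → run D
t=18: L0/L1/L2 = -/-/DF → run D
t=19: L0/L1/L2 = -/-/F → run F
t=20: (idle)
t=21: (idle)
t=22: (idle)
t=23: (idle)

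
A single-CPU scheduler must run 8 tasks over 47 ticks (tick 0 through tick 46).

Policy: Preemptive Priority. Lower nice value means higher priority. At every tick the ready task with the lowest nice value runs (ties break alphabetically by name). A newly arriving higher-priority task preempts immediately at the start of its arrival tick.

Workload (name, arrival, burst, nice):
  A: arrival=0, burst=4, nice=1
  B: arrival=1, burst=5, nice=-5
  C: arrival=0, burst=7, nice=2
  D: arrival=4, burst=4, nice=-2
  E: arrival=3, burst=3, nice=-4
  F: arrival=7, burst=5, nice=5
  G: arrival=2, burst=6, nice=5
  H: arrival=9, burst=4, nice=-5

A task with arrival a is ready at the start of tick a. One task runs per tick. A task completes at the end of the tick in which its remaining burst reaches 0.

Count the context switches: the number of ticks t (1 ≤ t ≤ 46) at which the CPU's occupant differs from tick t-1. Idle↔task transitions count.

context switches = 9

t=0: ready={A,C} → run A
t=1: ready={A,B,C} → run B
t=2: ready={A,B,C,G} → run B
t=3: ready={A,B,C,E,G} → run B
t=4: ready={A,B,C,D,E,G} → run B
t=5: ready={A,B,C,D,E,G} → run B
t=6: ready={A,C,D,E,G} → run E
t=7: ready={A,C,D,E,F,G} → run E
t=8: ready={A,C,D,E,F,G} → run E
t=9: ready={A,C,D,F,G,H} → run H
t=10: ready={A,C,D,F,G,H} → run H
t=11: ready={A,C,D,F,G,H} → run H
t=12: ready={A,C,D,F,G,H} → run H
t=13: ready={A,C,D,F,G} → run D
t=14: ready={A,C,D,F,G} → run D
t=15: ready={A,C,D,F,G} → run D
t=16: ready={A,C,D,F,G} → run D
t=17: ready={A,C,F,G} → run A
t=18: ready={A,C,F,G} → run A
t=19: ready={A,C,F,G} → run A
t=20: ready={C,F,G} → run C
t=21: ready={C,F,G} → run C
t=22: ready={C,F,G} → run C
t=23: ready={C,F,G} → run C
t=24: ready={C,F,G} → run C
t=25: ready={C,F,G} → run C
t=26: ready={C,F,G} → run C
t=27: ready={F,G} → run F
t=28: ready={F,G} → run F
t=29: ready={F,G} → run F
t=30: ready={F,G} → run F
t=31: ready={F,G} → run F
t=32: ready={G} → run G
t=33: ready={G} → run G
t=34: ready={G} → run G
t=35: ready={G} → run G
t=36: ready={G} → run G
t=37: ready={G} → run G
t=38: (idle)
t=39: (idle)
t=40: (idle)
t=41: (idle)
t=42: (idle)
t=43: (idle)
t=44: (idle)
t=45: (idle)
t=46: (idle)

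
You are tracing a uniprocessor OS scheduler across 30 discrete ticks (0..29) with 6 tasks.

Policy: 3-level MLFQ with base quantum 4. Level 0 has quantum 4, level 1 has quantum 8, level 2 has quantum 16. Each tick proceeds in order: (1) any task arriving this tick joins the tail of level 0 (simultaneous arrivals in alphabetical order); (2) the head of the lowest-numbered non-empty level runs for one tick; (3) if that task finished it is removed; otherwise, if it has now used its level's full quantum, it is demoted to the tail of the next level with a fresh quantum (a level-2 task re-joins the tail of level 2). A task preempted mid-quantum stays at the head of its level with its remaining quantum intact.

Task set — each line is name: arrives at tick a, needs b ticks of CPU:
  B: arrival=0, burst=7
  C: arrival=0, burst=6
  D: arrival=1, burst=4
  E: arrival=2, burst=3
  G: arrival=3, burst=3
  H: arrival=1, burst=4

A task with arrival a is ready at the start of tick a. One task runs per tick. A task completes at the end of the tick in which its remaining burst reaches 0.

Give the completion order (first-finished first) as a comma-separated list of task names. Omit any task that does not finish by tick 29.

completion order = D, H, E, G, B, C

t=0: L0/L1/L2 = BC/-/- → run B
t=1: L0/L1/L2 = BCDH/-/- → run B
t=2: L0/L1/L2 = BCDHE/-/- → run B
t=3: L0/L1/L2 = BCDHEG/-/- → run B
t=4: L0/L1/L2 = CDHEG/B/- → run C
t=5: L0/L1/L2 = CDHEG/B/- → run C
t=6: L0/L1/L2 = CDHEG/B/- → run C
t=7: L0/L1/L2 = CDHEG/B/- → run C
t=8: L0/L1/L2 = DHEG/BC/- → run D
t=9: L0/L1/L2 = DHEG/BC/- → run D
t=10: L0/L1/L2 = DHEG/BC/- → run D
t=11: L0/L1/L2 = DHEG/BC/- → run D
t=12: L0/L1/L2 = HEG/BC/- → run H
t=13: L0/L1/L2 = HEG/BC/- → run H
t=14: L0/L1/L2 = HEG/BC/- → run H
t=15: L0/L1/L2 = HEG/BC/- → run H
t=16: L0/L1/L2 = EG/BC/- → run E
t=17: L0/L1/L2 = EG/BC/- → run E
t=18: L0/L1/L2 = EG/BC/- → run E
t=19: L0/L1/L2 = G/BC/- → run G
t=20: L0/L1/L2 = G/BC/- → run G
t=21: L0/L1/L2 = G/BC/- → run G
t=22: L0/L1/L2 = -/BC/- → run B
t=23: L0/L1/L2 = -/BC/- → run B
t=24: L0/L1/L2 = -/BC/- → run B
t=25: L0/L1/L2 = -/C/- → run C
t=26: L0/L1/L2 = -/C/- → run C
t=27: (idle)
t=28: (idle)
t=29: (idle)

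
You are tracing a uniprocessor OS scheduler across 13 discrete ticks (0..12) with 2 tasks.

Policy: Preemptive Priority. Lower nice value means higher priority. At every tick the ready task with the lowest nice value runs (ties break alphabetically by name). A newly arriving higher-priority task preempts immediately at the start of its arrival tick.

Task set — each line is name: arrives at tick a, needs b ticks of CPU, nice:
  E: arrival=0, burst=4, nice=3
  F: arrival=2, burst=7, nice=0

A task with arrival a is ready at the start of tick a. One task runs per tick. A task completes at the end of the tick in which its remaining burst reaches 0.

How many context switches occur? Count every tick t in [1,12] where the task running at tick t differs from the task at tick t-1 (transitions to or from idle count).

t=0: ready={E} → run E
t=1: ready={E} → run E
t=2: ready={E,F} → run F
t=3: ready={E,F} → run F
t=4: ready={E,F} → run F
t=5: ready={E,F} → run F
t=6: ready={E,F} → run F
t=7: ready={E,F} → run F
t=8: ready={E,F} → run F
t=9: ready={E} → run E
t=10: ready={E} → run E
t=11: (idle)
t=12: (idle)

context switches = 3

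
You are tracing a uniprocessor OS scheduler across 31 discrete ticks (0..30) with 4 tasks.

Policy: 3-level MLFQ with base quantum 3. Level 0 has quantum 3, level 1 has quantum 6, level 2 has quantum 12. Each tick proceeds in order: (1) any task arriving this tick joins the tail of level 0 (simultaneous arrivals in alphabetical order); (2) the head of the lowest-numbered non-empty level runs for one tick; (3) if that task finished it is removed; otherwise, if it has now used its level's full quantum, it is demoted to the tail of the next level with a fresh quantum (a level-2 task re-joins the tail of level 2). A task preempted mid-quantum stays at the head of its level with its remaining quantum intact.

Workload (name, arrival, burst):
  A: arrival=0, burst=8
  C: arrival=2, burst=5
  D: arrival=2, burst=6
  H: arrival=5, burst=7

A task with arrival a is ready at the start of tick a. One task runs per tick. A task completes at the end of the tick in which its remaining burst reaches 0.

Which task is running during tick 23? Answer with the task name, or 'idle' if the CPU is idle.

running at tick 23 = H

t=0: L0/L1/L2 = A/-/- → run A
t=1: L0/L1/L2 = A/-/- → run A
t=2: L0/L1/L2 = ACD/-/- → run A
t=3: L0/L1/L2 = CD/A/- → run C
t=4: L0/L1/L2 = CD/A/- → run C
t=5: L0/L1/L2 = CDH/A/- → run C
t=6: L0/L1/L2 = DH/AC/- → run D
t=7: L0/L1/L2 = DH/AC/- → run D
t=8: L0/L1/L2 = DH/AC/- → run D
t=9: L0/L1/L2 = H/ACD/- → run H
t=10: L0/L1/L2 = H/ACD/- → run H
t=11: L0/L1/L2 = H/ACD/- → run H
t=12: L0/L1/L2 = -/ACDH/- → run A
t=13: L0/L1/L2 = -/ACDH/- → run A
t=14: L0/L1/L2 = -/ACDH/- → run A
t=15: L0/L1/L2 = -/ACDH/- → run A
t=16: L0/L1/L2 = -/ACDH/- → run A
t=17: L0/L1/L2 = -/CDH/- → run C
t=18: L0/L1/L2 = -/CDH/- → run C
t=19: L0/L1/L2 = -/DH/- → run D
t=20: L0/L1/L2 = -/DH/- → run D
t=21: L0/L1/L2 = -/DH/- → run D
t=22: L0/L1/L2 = -/H/- → run H
t=23: L0/L1/L2 = -/H/- → run H
t=24: L0/L1/L2 = -/H/- → run H
t=25: L0/L1/L2 = -/H/- → run H
t=26: (idle)
t=27: (idle)
t=28: (idle)
t=29: (idle)
t=30: (idle)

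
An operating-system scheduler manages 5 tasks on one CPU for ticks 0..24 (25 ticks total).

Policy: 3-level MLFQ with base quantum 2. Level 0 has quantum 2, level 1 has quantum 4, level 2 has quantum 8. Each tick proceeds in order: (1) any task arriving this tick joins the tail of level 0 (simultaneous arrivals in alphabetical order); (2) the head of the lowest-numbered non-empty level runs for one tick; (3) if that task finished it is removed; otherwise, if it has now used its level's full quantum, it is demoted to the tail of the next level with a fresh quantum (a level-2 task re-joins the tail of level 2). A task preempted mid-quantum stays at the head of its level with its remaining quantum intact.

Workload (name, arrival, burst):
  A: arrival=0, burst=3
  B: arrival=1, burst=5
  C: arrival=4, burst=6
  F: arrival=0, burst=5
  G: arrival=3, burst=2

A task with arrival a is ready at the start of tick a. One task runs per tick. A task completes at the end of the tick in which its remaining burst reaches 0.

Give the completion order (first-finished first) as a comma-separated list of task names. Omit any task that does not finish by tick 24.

completion order = G, A, F, B, C

t=0: L0/L1/L2 = AF/-/- → run A
t=1: L0/L1/L2 = AFB/-/- → run A
t=2: L0/L1/L2 = FB/A/- → run F
t=3: L0/L1/L2 = FBG/A/- → run F
t=4: L0/L1/L2 = BGC/AF/- → run B
t=5: L0/L1/L2 = BGC/AF/- → run B
t=6: L0/L1/L2 = GC/AFB/- → run G
t=7: L0/L1/L2 = GC/AFB/- → run G
t=8: L0/L1/L2 = C/AFB/- → run C
t=9: L0/L1/L2 = C/AFB/- → run C
t=10: L0/L1/L2 = -/AFBC/- → run A
t=11: L0/L1/L2 = -/FBC/- → run F
t=12: L0/L1/L2 = -/FBC/- → run F
t=13: L0/L1/L2 = -/FBC/- → run F
t=14: L0/L1/L2 = -/BC/- → run B
t=15: L0/L1/L2 = -/BC/- → run B
t=16: L0/L1/L2 = -/BC/- → run B
t=17: L0/L1/L2 = -/C/- → run C
t=18: L0/L1/L2 = -/C/- → run C
t=19: L0/L1/L2 = -/C/- → run C
t=20: L0/L1/L2 = -/C/- → run C
t=21: (idle)
t=22: (idle)
t=23: (idle)
t=24: (idle)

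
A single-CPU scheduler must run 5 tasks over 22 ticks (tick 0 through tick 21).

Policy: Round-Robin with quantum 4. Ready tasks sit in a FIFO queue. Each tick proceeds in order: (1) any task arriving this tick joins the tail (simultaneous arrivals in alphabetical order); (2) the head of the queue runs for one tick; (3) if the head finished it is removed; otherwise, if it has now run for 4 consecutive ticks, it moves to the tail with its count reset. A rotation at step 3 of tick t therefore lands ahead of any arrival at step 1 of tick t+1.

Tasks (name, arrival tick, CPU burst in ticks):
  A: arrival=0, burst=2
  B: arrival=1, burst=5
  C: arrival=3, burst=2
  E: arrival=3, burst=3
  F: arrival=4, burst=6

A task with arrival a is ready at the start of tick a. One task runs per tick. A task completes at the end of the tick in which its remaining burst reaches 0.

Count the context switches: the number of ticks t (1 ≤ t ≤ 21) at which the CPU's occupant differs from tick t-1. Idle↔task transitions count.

t=0: queue=[A] q_used=0 → run A
t=1: queue=[A,B] q_used=1 → run A
t=2: queue=[B] q_used=0 → run B
t=3: queue=[B,C,E] q_used=1 → run B
t=4: queue=[B,C,E,F] q_used=2 → run B
t=5: queue=[B,C,E,F] q_used=3 → run B
t=6: queue=[C,E,F,B] q_used=0 → run C
t=7: queue=[C,E,F,B] q_used=1 → run C
t=8: queue=[E,F,B] q_used=0 → run E
t=9: queue=[E,F,B] q_used=1 → run E
t=10: queue=[E,F,B] q_used=2 → run E
t=11: queue=[F,B] q_used=0 → run F
t=12: queue=[F,B] q_used=1 → run F
t=13: queue=[F,B] q_used=2 → run F
t=14: queue=[F,B] q_used=3 → run F
t=15: queue=[B,F] q_used=0 → run B
t=16: queue=[F] q_used=0 → run F
t=17: queue=[F] q_used=1 → run F
t=18: (idle)
t=19: (idle)
t=20: (idle)
t=21: (idle)

context switches = 7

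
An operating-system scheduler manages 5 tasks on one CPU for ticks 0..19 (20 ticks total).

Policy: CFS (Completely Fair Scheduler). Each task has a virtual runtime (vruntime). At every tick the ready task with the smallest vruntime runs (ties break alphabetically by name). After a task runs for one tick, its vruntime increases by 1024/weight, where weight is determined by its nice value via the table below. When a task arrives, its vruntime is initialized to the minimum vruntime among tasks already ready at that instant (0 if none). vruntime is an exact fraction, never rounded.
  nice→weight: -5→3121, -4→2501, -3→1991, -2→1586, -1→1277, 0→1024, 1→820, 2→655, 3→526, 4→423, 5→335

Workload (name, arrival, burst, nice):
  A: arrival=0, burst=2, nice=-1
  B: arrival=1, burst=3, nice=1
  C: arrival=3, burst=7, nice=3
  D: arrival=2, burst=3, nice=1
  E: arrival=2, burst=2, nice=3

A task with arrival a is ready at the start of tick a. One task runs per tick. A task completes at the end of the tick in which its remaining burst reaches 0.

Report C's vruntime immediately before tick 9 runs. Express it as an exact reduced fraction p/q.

vruntime(C, start of tick 9) = 1576960/335851

t=0: vr[A=0] → run A
t=1: vr[A=1024/1277 B=1024/1277] → run A
t=2: vr[B=1024/1277 D=1024/1277 E=1024/1277] → run B
t=3: vr[B=536832/261785 C=1024/1277 D=1024/1277 E=1024/1277] → run C
t=4: vr[B=536832/261785 C=923136/335851 D=1024/1277 E=1024/1277] → run D
t=5: vr[B=536832/261785 C=923136/335851 D=536832/261785 E=1024/1277] → run E
t=6: vr[B=536832/261785 C=923136/335851 D=536832/261785 E=923136/335851] → run B
t=7: vr[B=863744/261785 C=923136/335851 D=536832/261785 E=923136/335851] → run D
t=8: vr[B=863744/261785 C=923136/335851 D=863744/261785 E=923136/335851] → run C
t=9: vr[B=863744/261785 C=1576960/335851 D=863744/261785 E=923136/335851] → run E
t=10: vr[B=863744/261785 C=1576960/335851 D=863744/261785] → run B
t=11: vr[C=1576960/335851 D=863744/261785] → run D
t=12: vr[C=1576960/335851] → run C
t=13: vr[C=2230784/335851] → run C
t=14: vr[C=2884608/335851] → run C
t=15: vr[C=3538432/335851] → run C
t=16: vr[C=4192256/335851] → run C
t=17: (idle)
t=18: (idle)
t=19: (idle)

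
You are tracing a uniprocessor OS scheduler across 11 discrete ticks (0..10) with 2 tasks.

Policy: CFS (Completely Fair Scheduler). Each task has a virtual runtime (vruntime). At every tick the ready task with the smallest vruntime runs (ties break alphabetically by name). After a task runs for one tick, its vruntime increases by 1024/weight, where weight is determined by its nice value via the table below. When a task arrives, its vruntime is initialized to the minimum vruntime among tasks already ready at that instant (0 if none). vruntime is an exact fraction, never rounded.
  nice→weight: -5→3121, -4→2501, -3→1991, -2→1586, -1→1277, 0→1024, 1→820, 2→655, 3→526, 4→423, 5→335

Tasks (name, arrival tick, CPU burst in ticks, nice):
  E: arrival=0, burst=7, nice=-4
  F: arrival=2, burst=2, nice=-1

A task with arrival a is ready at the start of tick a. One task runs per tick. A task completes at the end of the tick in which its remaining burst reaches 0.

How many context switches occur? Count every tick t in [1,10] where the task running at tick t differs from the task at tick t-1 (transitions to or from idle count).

t=0: vr[E=0] → run E
t=1: vr[E=1024/2501] → run E
t=2: vr[E=2048/2501 F=2048/2501] → run E
t=3: vr[E=3072/2501 F=2048/2501] → run F
t=4: vr[E=3072/2501 F=5176320/3193777] → run E
t=5: vr[E=4096/2501 F=5176320/3193777] → run F
t=6: vr[E=4096/2501] → run E
t=7: vr[E=5120/2501] → run E
t=8: vr[E=6144/2501] → run E
t=9: (idle)
t=10: (idle)

context switches = 5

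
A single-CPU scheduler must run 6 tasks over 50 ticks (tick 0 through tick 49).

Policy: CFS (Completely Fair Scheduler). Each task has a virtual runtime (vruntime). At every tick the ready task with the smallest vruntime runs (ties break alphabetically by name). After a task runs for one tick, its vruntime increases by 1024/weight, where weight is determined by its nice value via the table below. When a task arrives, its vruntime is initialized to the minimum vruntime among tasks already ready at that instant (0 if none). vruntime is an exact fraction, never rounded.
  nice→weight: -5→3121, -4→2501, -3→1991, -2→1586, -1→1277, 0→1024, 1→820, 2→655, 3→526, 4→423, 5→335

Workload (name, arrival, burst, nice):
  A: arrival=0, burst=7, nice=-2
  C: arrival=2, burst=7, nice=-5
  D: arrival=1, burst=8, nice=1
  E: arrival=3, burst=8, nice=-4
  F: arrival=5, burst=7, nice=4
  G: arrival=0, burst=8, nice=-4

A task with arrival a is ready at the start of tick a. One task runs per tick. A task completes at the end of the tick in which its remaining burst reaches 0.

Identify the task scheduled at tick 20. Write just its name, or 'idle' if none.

running at tick 20 = G

t=0: vr[A=0 G=0] → run A
t=1: vr[A=512/793 D=0 G=0] → run D
t=2: vr[A=512/793 C=0 D=256/205 G=0] → run C
t=3: vr[A=512/793 C=1024/3121 D=256/205 E=0 G=0] → run E
t=4: vr[A=512/793 C=1024/3121 D=256/205 E=1024/2501 G=0] → run G
t=5: vr[A=512/793 C=1024/3121 D=256/205 E=1024/2501 F=1024/3121 G=1024/2501] → run C
t=6: vr[A=512/793 C=2048/3121 D=256/205 E=1024/2501 F=1024/3121 G=1024/2501] → run F
t=7: vr[A=512/793 C=2048/3121 D=256/205 E=1024/2501 F=3629056/1320183 G=1024/2501] → run E
t=8: vr[A=512/793 C=2048/3121 D=256/205 E=2048/2501 F=3629056/1320183 G=1024/2501] → run G
t=9: vr[A=512/793 C=2048/3121 D=256/205 E=2048/2501 F=3629056/1320183 G=2048/2501] → run A
t=10: vr[A=1024/793 C=2048/3121 D=256/205 E=2048/2501 F=3629056/1320183 G=2048/2501] → run C
t=11: vr[A=1024/793 C=3072/3121 D=256/205 E=2048/2501 F=3629056/1320183 G=2048/2501] → run E
t=12: vr[A=1024/793 C=3072/3121 D=256/205 E=3072/2501 F=3629056/1320183 G=2048/2501] → run G
t=13: vr[A=1024/793 C=3072/3121 D=256/205 E=3072/2501 F=3629056/1320183 G=3072/2501] → run C
t=14: vr[A=1024/793 C=4096/3121 D=256/205 E=3072/2501 F=3629056/1320183 G=3072/2501] → run E
t=15: vr[A=1024/793 C=4096/3121 D=256/205 E=4096/2501 F=3629056/1320183 G=3072/2501] → run G
t=16: vr[A=1024/793 C=4096/3121 D=256/205 E=4096/2501 F=3629056/1320183 G=4096/2501] → run D
t=17: vr[A=1024/793 C=4096/3121 D=512/205 E=4096/2501 F=3629056/1320183 G=4096/2501] → run A
t=18: vr[A=1536/793 C=4096/3121 D=512/205 E=4096/2501 F=3629056/1320183 G=4096/2501] → run C
t=19: vr[A=1536/793 C=5120/3121 D=512/205 E=4096/2501 F=3629056/1320183 G=4096/2501] → run E
t=20: vr[A=1536/793 C=5120/3121 D=512/205 E=5120/2501 F=3629056/1320183 G=4096/2501] → run G
t=21: vr[A=1536/793 C=5120/3121 D=512/205 E=5120/2501 F=3629056/1320183 G=5120/2501] → run C
t=22: vr[A=1536/793 C=6144/3121 D=512/205 E=5120/2501 F=3629056/1320183 G=5120/2501] → run A
t=23: vr[A=2048/793 C=6144/3121 D=512/205 E=5120/2501 F=3629056/1320183 G=5120/2501] → run C
t=24: vr[A=2048/793 D=512/205 E=5120/2501 F=3629056/1320183 G=5120/2501] → run E
t=25: vr[A=2048/793 D=512/205 E=6144/2501 F=3629056/1320183 G=5120/2501] → run G
t=26: vr[A=2048/793 D=512/205 E=6144/2501 F=3629056/1320183 G=6144/2501] → run E
t=27: vr[A=2048/793 D=512/205 E=7168/2501 F=3629056/1320183 G=6144/2501] → run G
t=28: vr[A=2048/793 D=512/205 E=7168/2501 F=3629056/1320183 G=7168/2501] → run D
t=29: vr[A=2048/793 D=768/205 E=7168/2501 F=3629056/1320183 G=7168/2501] → run A
t=30: vr[A=2560/793 D=768/205 E=7168/2501 F=3629056/1320183 G=7168/2501] → run F
t=31: vr[A=2560/793 D=768/205 E=7168/2501 F=6824960/1320183 G=7168/2501] → run E
t=32: vr[A=2560/793 D=768/205 F=6824960/1320183 G=7168/2501] → run G
t=33: vr[A=2560/793 D=768/205 F=6824960/1320183] → run A
t=34: vr[A=3072/793 D=768/205 F=6824960/1320183] → run D
t=35: vr[A=3072/793 D=1024/205 F=6824960/1320183] → run A
t=36: vr[D=1024/205 F=6824960/1320183] → run D
t=37: vr[D=256/41 F=6824960/1320183] → run F
t=38: vr[D=256/41 F=3340288/440061] → run D
t=39: vr[D=1536/205 F=3340288/440061] → run D
t=40: vr[D=1792/205 F=3340288/440061] → run F
t=41: vr[D=1792/205 F=13216768/1320183] → run D
t=42: vr[F=13216768/1320183] → run F
t=43: vr[F=16412672/1320183] → run F
t=44: vr[F=6536192/440061] → run F
t=45: (idle)
t=46: (idle)
t=47: (idle)
t=48: (idle)
t=49: (idle)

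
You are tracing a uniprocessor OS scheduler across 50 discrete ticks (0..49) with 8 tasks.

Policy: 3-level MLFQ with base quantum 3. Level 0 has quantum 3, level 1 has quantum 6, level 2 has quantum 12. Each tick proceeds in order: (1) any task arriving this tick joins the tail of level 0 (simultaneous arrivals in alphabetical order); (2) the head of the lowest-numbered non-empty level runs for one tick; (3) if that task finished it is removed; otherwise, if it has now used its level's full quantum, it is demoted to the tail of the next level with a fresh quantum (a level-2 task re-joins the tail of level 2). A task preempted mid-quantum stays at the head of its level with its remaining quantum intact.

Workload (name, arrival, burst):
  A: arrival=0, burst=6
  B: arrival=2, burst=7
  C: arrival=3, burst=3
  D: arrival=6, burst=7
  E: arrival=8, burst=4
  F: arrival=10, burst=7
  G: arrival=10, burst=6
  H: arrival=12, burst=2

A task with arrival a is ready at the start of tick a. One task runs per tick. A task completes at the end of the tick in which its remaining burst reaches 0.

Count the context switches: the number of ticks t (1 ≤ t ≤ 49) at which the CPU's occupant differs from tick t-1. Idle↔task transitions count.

t=0: L0/L1/L2 = A/-/- → run A
t=1: L0/L1/L2 = A/-/- → run A
t=2: L0/L1/L2 = AB/-/- → run A
t=3: L0/L1/L2 = BC/A/- → run B
t=4: L0/L1/L2 = BC/A/- → run B
t=5: L0/L1/L2 = BC/A/- → run B
t=6: L0/L1/L2 = CD/AB/- → run C
t=7: L0/L1/L2 = CD/AB/- → run C
t=8: L0/L1/L2 = CDE/AB/- → run C
t=9: L0/L1/L2 = DE/AB/- → run D
t=10: L0/L1/L2 = DEFG/AB/- → run D
t=11: L0/L1/L2 = DEFG/AB/- → run D
t=12: L0/L1/L2 = EFGH/ABD/- → run E
t=13: L0/L1/L2 = EFGH/ABD/- → run E
t=14: L0/L1/L2 = EFGH/ABD/- → run E
t=15: L0/L1/L2 = FGH/ABDE/- → run F
t=16: L0/L1/L2 = FGH/ABDE/- → run F
t=17: L0/L1/L2 = FGH/ABDE/- → run F
t=18: L0/L1/L2 = GH/ABDEF/- → run G
t=19: L0/L1/L2 = GH/ABDEF/- → run G
t=20: L0/L1/L2 = GH/ABDEF/- → run G
t=21: L0/L1/L2 = H/ABDEFG/- → run H
t=22: L0/L1/L2 = H/ABDEFG/- → run H
t=23: L0/L1/L2 = -/ABDEFG/- → run A
t=24: L0/L1/L2 = -/ABDEFG/- → run A
t=25: L0/L1/L2 = -/ABDEFG/- → run A
t=26: L0/L1/L2 = -/BDEFG/- → run B
t=27: L0/L1/L2 = -/BDEFG/- → run B
t=28: L0/L1/L2 = -/BDEFG/- → run B
t=29: L0/L1/L2 = -/BDEFG/- → run B
t=30: L0/L1/L2 = -/DEFG/- → run D
t=31: L0/L1/L2 = -/DEFG/- → run D
t=32: L0/L1/L2 = -/DEFG/- → run D
t=33: L0/L1/L2 = -/DEFG/- → run D
t=34: L0/L1/L2 = -/EFG/- → run E
t=35: L0/L1/L2 = -/FG/- → run F
t=36: L0/L1/L2 = -/FG/- → run F
t=37: L0/L1/L2 = -/FG/- → run F
t=38: L0/L1/L2 = -/FG/- → run F
t=39: L0/L1/L2 = -/G/- → run G
t=40: L0/L1/L2 = -/G/- → run G
t=41: L0/L1/L2 = -/G/- → run G
t=42: (idle)
t=43: (idle)
t=44: (idle)
t=45: (idle)
t=46: (idle)
t=47: (idle)
t=48: (idle)
t=49: (idle)

context switches = 14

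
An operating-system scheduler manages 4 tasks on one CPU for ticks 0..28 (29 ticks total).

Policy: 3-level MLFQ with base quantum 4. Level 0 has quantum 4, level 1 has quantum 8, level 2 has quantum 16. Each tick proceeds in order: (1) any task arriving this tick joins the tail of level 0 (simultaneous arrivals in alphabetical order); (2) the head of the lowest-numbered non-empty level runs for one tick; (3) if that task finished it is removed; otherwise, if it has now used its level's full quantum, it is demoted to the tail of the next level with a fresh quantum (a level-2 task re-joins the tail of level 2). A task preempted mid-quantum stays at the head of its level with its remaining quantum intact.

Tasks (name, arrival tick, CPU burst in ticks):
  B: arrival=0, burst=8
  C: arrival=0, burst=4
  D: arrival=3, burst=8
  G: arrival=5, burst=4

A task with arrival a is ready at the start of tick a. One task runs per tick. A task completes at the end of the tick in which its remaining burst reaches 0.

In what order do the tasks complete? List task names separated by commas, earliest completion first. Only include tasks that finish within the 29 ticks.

t=0: L0/L1/L2 = BC/-/- → run B
t=1: L0/L1/L2 = BC/-/- → run B
t=2: L0/L1/L2 = BC/-/- → run B
t=3: L0/L1/L2 = BCD/-/- → run B
t=4: L0/L1/L2 = CD/B/- → run C
t=5: L0/L1/L2 = CDG/B/- → run C
t=6: L0/L1/L2 = CDG/B/- → run C
t=7: L0/L1/L2 = CDG/B/- → run C
t=8: L0/L1/L2 = DG/B/- → run D
t=9: L0/L1/L2 = DG/B/- → run D
t=10: L0/L1/L2 = DG/B/- → run D
t=11: L0/L1/L2 = DG/B/- → run D
t=12: L0/L1/L2 = G/BD/- → run G
t=13: L0/L1/L2 = G/BD/- → run G
t=14: L0/L1/L2 = G/BD/- → run G
t=15: L0/L1/L2 = G/BD/- → run G
t=16: L0/L1/L2 = -/BD/- → run B
t=17: L0/L1/L2 = -/BD/- → run B
t=18: L0/L1/L2 = -/BD/- → run B
t=19: L0/L1/L2 = -/BD/- → run B
t=20: L0/L1/L2 = -/D/- → run D
t=21: L0/L1/L2 = -/D/- → run D
t=22: L0/L1/L2 = -/D/- → run D
t=23: L0/L1/L2 = -/D/- → run D
t=24: (idle)
t=25: (idle)
t=26: (idle)
t=27: (idle)
t=28: (idle)

completion order = C, G, B, D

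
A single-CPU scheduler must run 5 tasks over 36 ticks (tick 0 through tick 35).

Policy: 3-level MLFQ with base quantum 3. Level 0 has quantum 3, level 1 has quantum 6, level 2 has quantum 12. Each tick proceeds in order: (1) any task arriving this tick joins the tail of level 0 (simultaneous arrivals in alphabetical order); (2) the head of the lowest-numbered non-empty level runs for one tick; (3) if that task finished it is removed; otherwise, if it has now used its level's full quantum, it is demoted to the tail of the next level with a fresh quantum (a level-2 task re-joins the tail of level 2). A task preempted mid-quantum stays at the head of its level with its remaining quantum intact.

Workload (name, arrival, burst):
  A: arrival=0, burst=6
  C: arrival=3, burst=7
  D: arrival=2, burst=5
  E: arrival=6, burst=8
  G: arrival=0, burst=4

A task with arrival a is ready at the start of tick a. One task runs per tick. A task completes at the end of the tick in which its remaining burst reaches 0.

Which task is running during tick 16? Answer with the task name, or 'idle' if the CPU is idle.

t=0: L0/L1/L2 = AG/-/- → run A
t=1: L0/L1/L2 = AG/-/- → run A
t=2: L0/L1/L2 = AGD/-/- → run A
t=3: L0/L1/L2 = GDC/A/- → run G
t=4: L0/L1/L2 = GDC/A/- → run G
t=5: L0/L1/L2 = GDC/A/- → run G
t=6: L0/L1/L2 = DCE/AG/- → run D
t=7: L0/L1/L2 = DCE/AG/- → run D
t=8: L0/L1/L2 = DCE/AG/- → run D
t=9: L0/L1/L2 = CE/AGD/- → run C
t=10: L0/L1/L2 = CE/AGD/- → run C
t=11: L0/L1/L2 = CE/AGD/- → run C
t=12: L0/L1/L2 = E/AGDC/- → run E
t=13: L0/L1/L2 = E/AGDC/- → run E
t=14: L0/L1/L2 = E/AGDC/- → run E
t=15: L0/L1/L2 = -/AGDCE/- → run A
t=16: L0/L1/L2 = -/AGDCE/- → run A
t=17: L0/L1/L2 = -/AGDCE/- → run A
t=18: L0/L1/L2 = -/GDCE/- → run G
t=19: L0/L1/L2 = -/DCE/- → run D
t=20: L0/L1/L2 = -/DCE/- → run D
t=21: L0/L1/L2 = -/CE/- → run C
t=22: L0/L1/L2 = -/CE/- → run C
t=23: L0/L1/L2 = -/CE/- → run C
t=24: L0/L1/L2 = -/CE/- → run C
t=25: L0/L1/L2 = -/E/- → run E
t=26: L0/L1/L2 = -/E/- → run E
t=27: L0/L1/L2 = -/E/- → run E
t=28: L0/L1/L2 = -/E/- → run E
t=29: L0/L1/L2 = -/E/- → run E
t=30: (idle)
t=31: (idle)
t=32: (idle)
t=33: (idle)
t=34: (idle)
t=35: (idle)

running at tick 16 = A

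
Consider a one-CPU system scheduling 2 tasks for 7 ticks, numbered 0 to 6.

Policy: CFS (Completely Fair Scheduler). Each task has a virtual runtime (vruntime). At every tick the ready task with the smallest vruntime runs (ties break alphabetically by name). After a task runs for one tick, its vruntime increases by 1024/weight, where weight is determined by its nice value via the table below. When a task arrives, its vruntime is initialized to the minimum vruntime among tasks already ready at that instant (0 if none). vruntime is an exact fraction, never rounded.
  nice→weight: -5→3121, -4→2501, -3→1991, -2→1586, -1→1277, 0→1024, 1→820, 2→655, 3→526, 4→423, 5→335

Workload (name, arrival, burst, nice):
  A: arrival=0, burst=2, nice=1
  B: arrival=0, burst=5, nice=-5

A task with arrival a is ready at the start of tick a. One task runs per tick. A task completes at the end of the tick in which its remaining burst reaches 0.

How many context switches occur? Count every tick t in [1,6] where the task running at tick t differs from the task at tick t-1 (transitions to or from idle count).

context switches = 3

t=0: vr[A=0 B=0] → run A
t=1: vr[A=256/205 B=0] → run B
t=2: vr[A=256/205 B=1024/3121] → run B
t=3: vr[A=256/205 B=2048/3121] → run B
t=4: vr[A=256/205 B=3072/3121] → run B
t=5: vr[A=256/205 B=4096/3121] → run A
t=6: vr[B=4096/3121] → run B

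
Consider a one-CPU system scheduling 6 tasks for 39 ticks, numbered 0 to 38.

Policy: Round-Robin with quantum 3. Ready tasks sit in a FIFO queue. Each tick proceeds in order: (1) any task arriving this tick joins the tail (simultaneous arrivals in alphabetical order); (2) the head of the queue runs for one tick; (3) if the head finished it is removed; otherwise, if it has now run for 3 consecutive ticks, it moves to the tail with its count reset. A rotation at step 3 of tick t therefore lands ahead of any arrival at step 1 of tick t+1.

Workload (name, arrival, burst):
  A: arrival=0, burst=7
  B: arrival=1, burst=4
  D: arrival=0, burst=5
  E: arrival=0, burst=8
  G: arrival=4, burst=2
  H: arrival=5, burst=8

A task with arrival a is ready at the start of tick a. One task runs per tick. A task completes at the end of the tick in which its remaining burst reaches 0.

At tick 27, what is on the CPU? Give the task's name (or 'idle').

t=0: queue=[A,D,E] q_used=0 → run A
t=1: queue=[A,D,E,B] q_used=1 → run A
t=2: queue=[A,D,E,B] q_used=2 → run A
t=3: queue=[D,E,B,A] q_used=0 → run D
t=4: queue=[D,E,B,A,G] q_used=1 → run D
t=5: queue=[D,E,B,A,G,H] q_used=2 → run D
t=6: queue=[E,B,A,G,H,D] q_used=0 → run E
t=7: queue=[E,B,A,G,H,D] q_used=1 → run E
t=8: queue=[E,B,A,G,H,D] q_used=2 → run E
t=9: queue=[B,A,G,H,D,E] q_used=0 → run B
t=10: queue=[B,A,G,H,D,E] q_used=1 → run B
t=11: queue=[B,A,G,H,D,E] q_used=2 → run B
t=12: queue=[A,G,H,D,E,B] q_used=0 → run A
t=13: queue=[A,G,H,D,E,B] q_used=1 → run A
t=14: queue=[A,G,H,D,E,B] q_used=2 → run A
t=15: queue=[G,H,D,E,B,A] q_used=0 → run G
t=16: queue=[G,H,D,E,B,A] q_used=1 → run G
t=17: queue=[H,D,E,B,A] q_used=0 → run H
t=18: queue=[H,D,E,B,A] q_used=1 → run H
t=19: queue=[H,D,E,B,A] q_used=2 → run H
t=20: queue=[D,E,B,A,H] q_used=0 → run D
t=21: queue=[D,E,B,A,H] q_used=1 → run D
t=22: queue=[E,B,A,H] q_used=0 → run E
t=23: queue=[E,B,A,H] q_used=1 → run E
t=24: queue=[E,B,A,H] q_used=2 → run E
t=25: queue=[B,A,H,E] q_used=0 → run B
t=26: queue=[A,H,E] q_used=0 → run A
t=27: queue=[H,E] q_used=0 → run H
t=28: queue=[H,E] q_used=1 → run H
t=29: queue=[H,E] q_used=2 → run H
t=30: queue=[E,H] q_used=0 → run E
t=31: queue=[E,H] q_used=1 → run E
t=32: queue=[H] q_used=0 → run H
t=33: queue=[H] q_used=1 → run H
t=34: (idle)
t=35: (idle)
t=36: (idle)
t=37: (idle)
t=38: (idle)

running at tick 27 = H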